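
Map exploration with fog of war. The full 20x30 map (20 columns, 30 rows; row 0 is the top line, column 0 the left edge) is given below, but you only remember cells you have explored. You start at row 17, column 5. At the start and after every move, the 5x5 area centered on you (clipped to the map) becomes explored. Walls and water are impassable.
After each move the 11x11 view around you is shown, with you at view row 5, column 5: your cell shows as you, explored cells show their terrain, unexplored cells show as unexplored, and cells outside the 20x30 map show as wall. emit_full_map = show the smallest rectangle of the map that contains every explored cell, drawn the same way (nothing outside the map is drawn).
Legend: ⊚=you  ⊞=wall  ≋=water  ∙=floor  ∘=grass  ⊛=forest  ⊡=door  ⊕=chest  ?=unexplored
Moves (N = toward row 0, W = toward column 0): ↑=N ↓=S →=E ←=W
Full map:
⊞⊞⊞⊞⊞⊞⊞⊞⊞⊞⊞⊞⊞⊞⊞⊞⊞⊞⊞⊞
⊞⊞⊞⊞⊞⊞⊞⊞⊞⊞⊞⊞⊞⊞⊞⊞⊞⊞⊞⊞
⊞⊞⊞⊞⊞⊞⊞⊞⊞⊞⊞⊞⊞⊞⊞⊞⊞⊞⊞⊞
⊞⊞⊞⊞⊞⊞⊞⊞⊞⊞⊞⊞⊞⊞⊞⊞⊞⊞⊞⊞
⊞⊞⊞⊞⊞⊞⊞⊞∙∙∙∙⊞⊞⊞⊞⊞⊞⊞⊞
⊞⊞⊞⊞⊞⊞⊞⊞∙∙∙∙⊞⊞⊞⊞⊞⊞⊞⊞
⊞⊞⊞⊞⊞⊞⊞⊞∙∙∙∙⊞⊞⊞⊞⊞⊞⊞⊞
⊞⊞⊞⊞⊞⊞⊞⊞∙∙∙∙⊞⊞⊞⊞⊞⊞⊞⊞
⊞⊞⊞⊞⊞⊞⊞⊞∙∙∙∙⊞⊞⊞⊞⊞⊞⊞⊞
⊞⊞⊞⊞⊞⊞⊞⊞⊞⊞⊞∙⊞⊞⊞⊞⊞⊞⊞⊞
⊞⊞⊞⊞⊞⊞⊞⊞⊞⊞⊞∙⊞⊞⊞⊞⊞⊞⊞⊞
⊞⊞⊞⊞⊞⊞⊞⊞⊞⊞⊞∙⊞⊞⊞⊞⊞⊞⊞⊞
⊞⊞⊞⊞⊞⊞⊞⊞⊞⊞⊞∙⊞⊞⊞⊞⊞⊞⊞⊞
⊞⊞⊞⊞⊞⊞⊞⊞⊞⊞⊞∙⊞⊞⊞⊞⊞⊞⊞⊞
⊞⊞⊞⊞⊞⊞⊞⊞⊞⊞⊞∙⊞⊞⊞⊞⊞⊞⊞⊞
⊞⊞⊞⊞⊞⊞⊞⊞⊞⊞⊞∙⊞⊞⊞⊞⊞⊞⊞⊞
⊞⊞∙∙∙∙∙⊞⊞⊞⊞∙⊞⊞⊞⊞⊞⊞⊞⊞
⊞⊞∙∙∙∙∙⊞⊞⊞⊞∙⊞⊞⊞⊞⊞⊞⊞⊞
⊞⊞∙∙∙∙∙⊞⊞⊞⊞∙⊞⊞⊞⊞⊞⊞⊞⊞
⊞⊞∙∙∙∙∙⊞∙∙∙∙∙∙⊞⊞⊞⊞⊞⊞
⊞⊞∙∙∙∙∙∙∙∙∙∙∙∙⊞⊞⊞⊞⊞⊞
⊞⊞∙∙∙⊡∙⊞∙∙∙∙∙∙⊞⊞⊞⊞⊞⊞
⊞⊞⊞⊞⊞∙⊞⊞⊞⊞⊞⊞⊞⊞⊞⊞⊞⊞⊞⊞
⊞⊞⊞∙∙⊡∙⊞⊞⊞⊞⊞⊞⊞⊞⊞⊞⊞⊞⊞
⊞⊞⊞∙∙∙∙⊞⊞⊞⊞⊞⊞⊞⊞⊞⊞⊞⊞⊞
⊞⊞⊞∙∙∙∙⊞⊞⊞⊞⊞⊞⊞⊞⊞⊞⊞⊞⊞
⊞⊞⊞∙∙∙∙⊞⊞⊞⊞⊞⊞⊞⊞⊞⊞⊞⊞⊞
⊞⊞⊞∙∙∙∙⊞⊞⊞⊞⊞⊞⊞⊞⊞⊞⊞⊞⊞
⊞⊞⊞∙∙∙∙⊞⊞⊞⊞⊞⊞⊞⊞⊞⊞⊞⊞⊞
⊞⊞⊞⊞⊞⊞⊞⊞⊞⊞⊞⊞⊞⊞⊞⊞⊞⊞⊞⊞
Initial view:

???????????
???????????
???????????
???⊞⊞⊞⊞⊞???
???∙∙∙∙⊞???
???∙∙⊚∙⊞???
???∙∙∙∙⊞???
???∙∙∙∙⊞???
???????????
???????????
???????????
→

???????????
???????????
???????????
??⊞⊞⊞⊞⊞⊞???
??∙∙∙∙⊞⊞???
??∙∙∙⊚⊞⊞???
??∙∙∙∙⊞⊞???
??∙∙∙∙⊞∙???
???????????
???????????
???????????

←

???????????
???????????
???????????
???⊞⊞⊞⊞⊞⊞??
???∙∙∙∙⊞⊞??
???∙∙⊚∙⊞⊞??
???∙∙∙∙⊞⊞??
???∙∙∙∙⊞∙??
???????????
???????????
???????????

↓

???????????
???????????
???⊞⊞⊞⊞⊞⊞??
???∙∙∙∙⊞⊞??
???∙∙∙∙⊞⊞??
???∙∙⊚∙⊞⊞??
???∙∙∙∙⊞∙??
???∙∙∙∙∙???
???????????
???????????
???????????

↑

???????????
???????????
???????????
???⊞⊞⊞⊞⊞⊞??
???∙∙∙∙⊞⊞??
???∙∙⊚∙⊞⊞??
???∙∙∙∙⊞⊞??
???∙∙∙∙⊞∙??
???∙∙∙∙∙???
???????????
???????????

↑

???????????
???????????
???????????
???⊞⊞⊞⊞⊞???
???⊞⊞⊞⊞⊞⊞??
???∙∙⊚∙⊞⊞??
???∙∙∙∙⊞⊞??
???∙∙∙∙⊞⊞??
???∙∙∙∙⊞∙??
???∙∙∙∙∙???
???????????

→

???????????
???????????
???????????
??⊞⊞⊞⊞⊞⊞???
??⊞⊞⊞⊞⊞⊞???
??∙∙∙⊚⊞⊞???
??∙∙∙∙⊞⊞???
??∙∙∙∙⊞⊞???
??∙∙∙∙⊞∙???
??∙∙∙∙∙????
???????????

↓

???????????
???????????
??⊞⊞⊞⊞⊞⊞???
??⊞⊞⊞⊞⊞⊞???
??∙∙∙∙⊞⊞???
??∙∙∙⊚⊞⊞???
??∙∙∙∙⊞⊞???
??∙∙∙∙⊞∙???
??∙∙∙∙∙????
???????????
???????????

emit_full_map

⊞⊞⊞⊞⊞⊞
⊞⊞⊞⊞⊞⊞
∙∙∙∙⊞⊞
∙∙∙⊚⊞⊞
∙∙∙∙⊞⊞
∙∙∙∙⊞∙
∙∙∙∙∙?

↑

???????????
???????????
???????????
??⊞⊞⊞⊞⊞⊞???
??⊞⊞⊞⊞⊞⊞???
??∙∙∙⊚⊞⊞???
??∙∙∙∙⊞⊞???
??∙∙∙∙⊞⊞???
??∙∙∙∙⊞∙???
??∙∙∙∙∙????
???????????

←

???????????
???????????
???????????
???⊞⊞⊞⊞⊞⊞??
???⊞⊞⊞⊞⊞⊞??
???∙∙⊚∙⊞⊞??
???∙∙∙∙⊞⊞??
???∙∙∙∙⊞⊞??
???∙∙∙∙⊞∙??
???∙∙∙∙∙???
???????????

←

⊞??????????
⊞??????????
⊞??????????
⊞??⊞⊞⊞⊞⊞⊞⊞?
⊞??⊞⊞⊞⊞⊞⊞⊞?
⊞??∙∙⊚∙∙⊞⊞?
⊞??∙∙∙∙∙⊞⊞?
⊞??∙∙∙∙∙⊞⊞?
⊞???∙∙∙∙⊞∙?
⊞???∙∙∙∙∙??
⊞??????????

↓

⊞??????????
⊞??????????
⊞??⊞⊞⊞⊞⊞⊞⊞?
⊞??⊞⊞⊞⊞⊞⊞⊞?
⊞??∙∙∙∙∙⊞⊞?
⊞??∙∙⊚∙∙⊞⊞?
⊞??∙∙∙∙∙⊞⊞?
⊞??∙∙∙∙∙⊞∙?
⊞???∙∙∙∙∙??
⊞??????????
⊞??????????

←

⊞⊞?????????
⊞⊞?????????
⊞⊞??⊞⊞⊞⊞⊞⊞⊞
⊞⊞?⊞⊞⊞⊞⊞⊞⊞⊞
⊞⊞?⊞∙∙∙∙∙⊞⊞
⊞⊞?⊞∙⊚∙∙∙⊞⊞
⊞⊞?⊞∙∙∙∙∙⊞⊞
⊞⊞?⊞∙∙∙∙∙⊞∙
⊞⊞???∙∙∙∙∙?
⊞⊞?????????
⊞⊞?????????

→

⊞??????????
⊞??????????
⊞??⊞⊞⊞⊞⊞⊞⊞?
⊞?⊞⊞⊞⊞⊞⊞⊞⊞?
⊞?⊞∙∙∙∙∙⊞⊞?
⊞?⊞∙∙⊚∙∙⊞⊞?
⊞?⊞∙∙∙∙∙⊞⊞?
⊞?⊞∙∙∙∙∙⊞∙?
⊞???∙∙∙∙∙??
⊞??????????
⊞??????????

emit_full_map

?⊞⊞⊞⊞⊞⊞⊞
⊞⊞⊞⊞⊞⊞⊞⊞
⊞∙∙∙∙∙⊞⊞
⊞∙∙⊚∙∙⊞⊞
⊞∙∙∙∙∙⊞⊞
⊞∙∙∙∙∙⊞∙
??∙∙∙∙∙?

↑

⊞??????????
⊞??????????
⊞??????????
⊞??⊞⊞⊞⊞⊞⊞⊞?
⊞?⊞⊞⊞⊞⊞⊞⊞⊞?
⊞?⊞∙∙⊚∙∙⊞⊞?
⊞?⊞∙∙∙∙∙⊞⊞?
⊞?⊞∙∙∙∙∙⊞⊞?
⊞?⊞∙∙∙∙∙⊞∙?
⊞???∙∙∙∙∙??
⊞??????????

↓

⊞??????????
⊞??????????
⊞??⊞⊞⊞⊞⊞⊞⊞?
⊞?⊞⊞⊞⊞⊞⊞⊞⊞?
⊞?⊞∙∙∙∙∙⊞⊞?
⊞?⊞∙∙⊚∙∙⊞⊞?
⊞?⊞∙∙∙∙∙⊞⊞?
⊞?⊞∙∙∙∙∙⊞∙?
⊞???∙∙∙∙∙??
⊞??????????
⊞??????????

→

???????????
???????????
??⊞⊞⊞⊞⊞⊞⊞??
?⊞⊞⊞⊞⊞⊞⊞⊞??
?⊞∙∙∙∙∙⊞⊞??
?⊞∙∙∙⊚∙⊞⊞??
?⊞∙∙∙∙∙⊞⊞??
?⊞∙∙∙∙∙⊞∙??
???∙∙∙∙∙???
???????????
???????????

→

???????????
???????????
?⊞⊞⊞⊞⊞⊞⊞???
⊞⊞⊞⊞⊞⊞⊞⊞???
⊞∙∙∙∙∙⊞⊞???
⊞∙∙∙∙⊚⊞⊞???
⊞∙∙∙∙∙⊞⊞???
⊞∙∙∙∙∙⊞∙???
??∙∙∙∙∙????
???????????
???????????

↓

???????????
?⊞⊞⊞⊞⊞⊞⊞???
⊞⊞⊞⊞⊞⊞⊞⊞???
⊞∙∙∙∙∙⊞⊞???
⊞∙∙∙∙∙⊞⊞???
⊞∙∙∙∙⊚⊞⊞???
⊞∙∙∙∙∙⊞∙???
??∙∙∙∙∙∙???
???????????
???????????
???????????

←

???????????
??⊞⊞⊞⊞⊞⊞⊞??
?⊞⊞⊞⊞⊞⊞⊞⊞??
?⊞∙∙∙∙∙⊞⊞??
?⊞∙∙∙∙∙⊞⊞??
?⊞∙∙∙⊚∙⊞⊞??
?⊞∙∙∙∙∙⊞∙??
???∙∙∙∙∙∙??
???????????
???????????
???????????

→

???????????
?⊞⊞⊞⊞⊞⊞⊞???
⊞⊞⊞⊞⊞⊞⊞⊞???
⊞∙∙∙∙∙⊞⊞???
⊞∙∙∙∙∙⊞⊞???
⊞∙∙∙∙⊚⊞⊞???
⊞∙∙∙∙∙⊞∙???
??∙∙∙∙∙∙???
???????????
???????????
???????????

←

???????????
??⊞⊞⊞⊞⊞⊞⊞??
?⊞⊞⊞⊞⊞⊞⊞⊞??
?⊞∙∙∙∙∙⊞⊞??
?⊞∙∙∙∙∙⊞⊞??
?⊞∙∙∙⊚∙⊞⊞??
?⊞∙∙∙∙∙⊞∙??
???∙∙∙∙∙∙??
???????????
???????????
???????????

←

⊞??????????
⊞??⊞⊞⊞⊞⊞⊞⊞?
⊞?⊞⊞⊞⊞⊞⊞⊞⊞?
⊞?⊞∙∙∙∙∙⊞⊞?
⊞?⊞∙∙∙∙∙⊞⊞?
⊞?⊞∙∙⊚∙∙⊞⊞?
⊞?⊞∙∙∙∙∙⊞∙?
⊞??∙∙∙∙∙∙∙?
⊞??????????
⊞??????????
⊞??????????

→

???????????
??⊞⊞⊞⊞⊞⊞⊞??
?⊞⊞⊞⊞⊞⊞⊞⊞??
?⊞∙∙∙∙∙⊞⊞??
?⊞∙∙∙∙∙⊞⊞??
?⊞∙∙∙⊚∙⊞⊞??
?⊞∙∙∙∙∙⊞∙??
??∙∙∙∙∙∙∙??
???????????
???????????
???????????

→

???????????
?⊞⊞⊞⊞⊞⊞⊞???
⊞⊞⊞⊞⊞⊞⊞⊞???
⊞∙∙∙∙∙⊞⊞???
⊞∙∙∙∙∙⊞⊞???
⊞∙∙∙∙⊚⊞⊞???
⊞∙∙∙∙∙⊞∙???
?∙∙∙∙∙∙∙???
???????????
???????????
???????????

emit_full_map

?⊞⊞⊞⊞⊞⊞⊞
⊞⊞⊞⊞⊞⊞⊞⊞
⊞∙∙∙∙∙⊞⊞
⊞∙∙∙∙∙⊞⊞
⊞∙∙∙∙⊚⊞⊞
⊞∙∙∙∙∙⊞∙
?∙∙∙∙∙∙∙

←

???????????
??⊞⊞⊞⊞⊞⊞⊞??
?⊞⊞⊞⊞⊞⊞⊞⊞??
?⊞∙∙∙∙∙⊞⊞??
?⊞∙∙∙∙∙⊞⊞??
?⊞∙∙∙⊚∙⊞⊞??
?⊞∙∙∙∙∙⊞∙??
??∙∙∙∙∙∙∙??
???????????
???????????
???????????

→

???????????
?⊞⊞⊞⊞⊞⊞⊞???
⊞⊞⊞⊞⊞⊞⊞⊞???
⊞∙∙∙∙∙⊞⊞???
⊞∙∙∙∙∙⊞⊞???
⊞∙∙∙∙⊚⊞⊞???
⊞∙∙∙∙∙⊞∙???
?∙∙∙∙∙∙∙???
???????????
???????????
???????????

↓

?⊞⊞⊞⊞⊞⊞⊞???
⊞⊞⊞⊞⊞⊞⊞⊞???
⊞∙∙∙∙∙⊞⊞???
⊞∙∙∙∙∙⊞⊞???
⊞∙∙∙∙∙⊞⊞???
⊞∙∙∙∙⊚⊞∙???
?∙∙∙∙∙∙∙???
???∙⊡∙⊞∙???
???????????
???????????
???????????

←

??⊞⊞⊞⊞⊞⊞⊞??
?⊞⊞⊞⊞⊞⊞⊞⊞??
?⊞∙∙∙∙∙⊞⊞??
?⊞∙∙∙∙∙⊞⊞??
?⊞∙∙∙∙∙⊞⊞??
?⊞∙∙∙⊚∙⊞∙??
??∙∙∙∙∙∙∙??
???∙∙⊡∙⊞∙??
???????????
???????????
???????????

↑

???????????
??⊞⊞⊞⊞⊞⊞⊞??
?⊞⊞⊞⊞⊞⊞⊞⊞??
?⊞∙∙∙∙∙⊞⊞??
?⊞∙∙∙∙∙⊞⊞??
?⊞∙∙∙⊚∙⊞⊞??
?⊞∙∙∙∙∙⊞∙??
??∙∙∙∙∙∙∙??
???∙∙⊡∙⊞∙??
???????????
???????????

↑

???????????
???????????
??⊞⊞⊞⊞⊞⊞⊞??
?⊞⊞⊞⊞⊞⊞⊞⊞??
?⊞∙∙∙∙∙⊞⊞??
?⊞∙∙∙⊚∙⊞⊞??
?⊞∙∙∙∙∙⊞⊞??
?⊞∙∙∙∙∙⊞∙??
??∙∙∙∙∙∙∙??
???∙∙⊡∙⊞∙??
???????????

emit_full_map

?⊞⊞⊞⊞⊞⊞⊞
⊞⊞⊞⊞⊞⊞⊞⊞
⊞∙∙∙∙∙⊞⊞
⊞∙∙∙⊚∙⊞⊞
⊞∙∙∙∙∙⊞⊞
⊞∙∙∙∙∙⊞∙
?∙∙∙∙∙∙∙
??∙∙⊡∙⊞∙


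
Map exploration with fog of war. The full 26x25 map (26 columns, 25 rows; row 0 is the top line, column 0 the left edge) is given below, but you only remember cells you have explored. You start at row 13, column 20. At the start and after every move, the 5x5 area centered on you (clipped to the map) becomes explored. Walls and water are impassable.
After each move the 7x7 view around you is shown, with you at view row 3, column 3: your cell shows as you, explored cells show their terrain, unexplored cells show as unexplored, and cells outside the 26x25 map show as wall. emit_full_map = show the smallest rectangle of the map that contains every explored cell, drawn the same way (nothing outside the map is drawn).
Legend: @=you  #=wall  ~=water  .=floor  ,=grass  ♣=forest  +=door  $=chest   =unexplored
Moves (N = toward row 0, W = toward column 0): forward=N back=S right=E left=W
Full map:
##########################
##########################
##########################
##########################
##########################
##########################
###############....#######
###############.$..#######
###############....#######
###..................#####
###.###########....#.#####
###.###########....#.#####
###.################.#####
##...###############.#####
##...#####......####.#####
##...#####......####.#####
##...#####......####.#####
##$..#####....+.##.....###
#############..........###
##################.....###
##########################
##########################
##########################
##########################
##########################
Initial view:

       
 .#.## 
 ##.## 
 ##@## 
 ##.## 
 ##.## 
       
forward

       
 .#.## 
 .#.## 
 ##@## 
 ##.## 
 ##.## 
 ##.## 

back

 .#.## 
 .#.## 
 ##.## 
 ##@## 
 ##.## 
 ##.## 
       

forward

       
 .#.## 
 .#.## 
 ##@## 
 ##.## 
 ##.## 
 ##.## 

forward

       
 ...## 
 .#.## 
 .#@## 
 ##.## 
 ##.## 
 ##.## 

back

 ...## 
 .#.## 
 .#.## 
 ##@## 
 ##.## 
 ##.## 
 ##.## 

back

 .#.## 
 .#.## 
 ##.## 
 ##@## 
 ##.## 
 ##.## 
       

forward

 ...## 
 .#.## 
 .#.## 
 ##@## 
 ##.## 
 ##.## 
 ##.## 


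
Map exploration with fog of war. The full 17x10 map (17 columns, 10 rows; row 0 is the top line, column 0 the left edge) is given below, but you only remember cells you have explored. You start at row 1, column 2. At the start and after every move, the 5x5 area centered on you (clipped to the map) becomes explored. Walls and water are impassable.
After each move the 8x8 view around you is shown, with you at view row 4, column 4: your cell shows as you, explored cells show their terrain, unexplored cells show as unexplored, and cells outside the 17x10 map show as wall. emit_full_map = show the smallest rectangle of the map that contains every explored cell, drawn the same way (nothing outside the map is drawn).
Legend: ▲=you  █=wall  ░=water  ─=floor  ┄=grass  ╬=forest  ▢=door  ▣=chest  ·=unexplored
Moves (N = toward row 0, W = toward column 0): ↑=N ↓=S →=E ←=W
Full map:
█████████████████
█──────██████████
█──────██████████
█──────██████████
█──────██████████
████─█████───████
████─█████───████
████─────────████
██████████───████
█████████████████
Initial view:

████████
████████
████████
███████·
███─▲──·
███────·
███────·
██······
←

████████
████████
████████
████████
████▲───
████────
████────
███·····

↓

████████
████████
████████
████────
████▲───
████────
████───·
███·····

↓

████████
████████
████────
████────
████▲───
████───·
███████·
███·····

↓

████████
████────
████────
████────
████▲──·
███████·
███████·
███·····

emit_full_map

█████
█────
█────
█────
█▲──·
████·
████·

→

███████·
███────·
███────·
███────·
███─▲──·
██████─·
██████─·
██······

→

██████··
██────··
██─────·
██─────·
██──▲──·
█████─█·
█████─█·
█·······

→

█████···
█────···
█──────·
█──────·
█───▲──·
████─██·
████─██·
········

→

████····
────····
──────█·
──────█·
────▲─█·
███─███·
███─███·
········

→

███·····
───·····
─────██·
─────██·
────▲██·
██─████·
██─████·
········

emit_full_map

█████····
█────····
█──────██
█──────██
█─────▲██
████─████
████─████

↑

████████
███·····
─────██·
─────██·
────▲██·
─────██·
██─████·
██─████·

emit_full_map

█████····
█──────██
█──────██
█─────▲██
█──────██
████─████
████─████


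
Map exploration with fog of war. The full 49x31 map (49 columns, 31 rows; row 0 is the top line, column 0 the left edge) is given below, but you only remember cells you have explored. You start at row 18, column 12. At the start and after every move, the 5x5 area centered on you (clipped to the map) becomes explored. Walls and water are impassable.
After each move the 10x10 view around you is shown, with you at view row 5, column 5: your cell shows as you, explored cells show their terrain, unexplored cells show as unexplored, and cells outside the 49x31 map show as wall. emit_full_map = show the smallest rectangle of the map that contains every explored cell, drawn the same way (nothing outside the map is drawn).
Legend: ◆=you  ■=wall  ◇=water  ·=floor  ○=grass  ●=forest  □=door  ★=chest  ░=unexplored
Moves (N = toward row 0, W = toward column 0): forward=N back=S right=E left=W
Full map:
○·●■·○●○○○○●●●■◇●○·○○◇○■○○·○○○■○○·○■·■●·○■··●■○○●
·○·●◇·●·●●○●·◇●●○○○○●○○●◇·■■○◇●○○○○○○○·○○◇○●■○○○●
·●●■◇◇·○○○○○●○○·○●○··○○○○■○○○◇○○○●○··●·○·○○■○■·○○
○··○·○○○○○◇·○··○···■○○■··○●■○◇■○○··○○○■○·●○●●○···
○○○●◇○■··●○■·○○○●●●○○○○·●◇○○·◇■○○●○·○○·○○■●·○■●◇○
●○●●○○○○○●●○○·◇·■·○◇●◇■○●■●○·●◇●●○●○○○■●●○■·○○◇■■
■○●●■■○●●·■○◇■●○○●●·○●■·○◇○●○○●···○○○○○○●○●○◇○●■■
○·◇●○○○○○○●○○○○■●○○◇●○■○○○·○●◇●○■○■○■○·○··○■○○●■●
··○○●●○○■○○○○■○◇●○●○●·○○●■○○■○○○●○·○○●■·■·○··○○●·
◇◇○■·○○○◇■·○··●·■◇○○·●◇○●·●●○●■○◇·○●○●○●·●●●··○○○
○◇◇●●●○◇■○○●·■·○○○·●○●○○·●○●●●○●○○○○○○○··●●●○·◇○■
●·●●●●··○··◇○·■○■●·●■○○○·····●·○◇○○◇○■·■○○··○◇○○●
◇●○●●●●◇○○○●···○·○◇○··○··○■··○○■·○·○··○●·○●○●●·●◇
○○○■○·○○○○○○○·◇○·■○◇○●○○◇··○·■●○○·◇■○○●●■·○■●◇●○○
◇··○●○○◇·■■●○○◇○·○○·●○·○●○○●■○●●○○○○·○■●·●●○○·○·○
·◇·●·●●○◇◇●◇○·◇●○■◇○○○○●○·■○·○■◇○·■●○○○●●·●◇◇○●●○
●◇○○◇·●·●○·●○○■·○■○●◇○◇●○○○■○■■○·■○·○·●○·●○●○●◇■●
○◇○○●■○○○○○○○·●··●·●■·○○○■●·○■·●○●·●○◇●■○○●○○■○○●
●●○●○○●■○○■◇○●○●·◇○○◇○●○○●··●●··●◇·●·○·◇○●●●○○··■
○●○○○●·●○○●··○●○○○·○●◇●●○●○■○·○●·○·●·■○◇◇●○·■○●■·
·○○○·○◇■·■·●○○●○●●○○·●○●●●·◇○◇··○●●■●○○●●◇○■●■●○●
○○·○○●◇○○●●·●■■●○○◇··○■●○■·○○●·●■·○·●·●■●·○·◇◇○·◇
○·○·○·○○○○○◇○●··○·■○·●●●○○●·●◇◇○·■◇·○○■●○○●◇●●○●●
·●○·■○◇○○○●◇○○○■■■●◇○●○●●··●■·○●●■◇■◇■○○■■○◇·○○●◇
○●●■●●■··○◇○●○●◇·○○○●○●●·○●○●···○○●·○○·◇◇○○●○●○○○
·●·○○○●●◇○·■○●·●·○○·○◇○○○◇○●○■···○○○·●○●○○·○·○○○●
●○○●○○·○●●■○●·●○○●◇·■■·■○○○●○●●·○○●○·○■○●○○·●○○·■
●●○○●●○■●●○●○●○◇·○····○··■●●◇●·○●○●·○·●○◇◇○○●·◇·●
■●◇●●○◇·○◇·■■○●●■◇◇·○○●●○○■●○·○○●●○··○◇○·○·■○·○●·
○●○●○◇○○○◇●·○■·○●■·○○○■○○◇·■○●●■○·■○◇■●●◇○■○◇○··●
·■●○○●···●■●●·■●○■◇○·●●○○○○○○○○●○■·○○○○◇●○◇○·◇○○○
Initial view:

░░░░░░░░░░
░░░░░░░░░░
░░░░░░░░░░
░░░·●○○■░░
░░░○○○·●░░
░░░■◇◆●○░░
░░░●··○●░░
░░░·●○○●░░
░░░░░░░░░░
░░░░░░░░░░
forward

░░░░░░░░░░
░░░░░░░░░░
░░░░░░░░░░
░░░●◇○·◇░░
░░░·●○○■░░
░░░○○◆·●░░
░░░■◇○●○░░
░░░●··○●░░
░░░·●○○●░░
░░░░░░░░░░

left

░░░░░░░░░░
░░░░░░░░░░
░░░░░░░░░░
░░░◇●◇○·◇░
░░░○·●○○■░
░░░○○◆○·●░
░░░○■◇○●○░
░░░○●··○●░
░░░░·●○○●░
░░░░░░░░░░

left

░░░░░░░░░░
░░░░░░░░░░
░░░░░░░░░░
░░░◇◇●◇○·◇
░░░●○·●○○■
░░░○○◆○○·●
░░░○○■◇○●○
░░░○○●··○●
░░░░░·●○○●
░░░░░░░░░░

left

░░░░░░░░░░
░░░░░░░░░░
░░░░░░░░░░
░░░○◇◇●◇○·
░░░·●○·●○○
░░░○○◆○○○·
░░░■○○■◇○●
░░░●○○●··○
░░░░░░·●○○
░░░░░░░░░░

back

░░░░░░░░░░
░░░░░░░░░░
░░░○◇◇●◇○·
░░░·●○·●○○
░░░○○○○○○·
░░░■○◆■◇○●
░░░●○○●··○
░░░■·■·●○○
░░░░░░░░░░
░░░░░░░░░░

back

░░░░░░░░░░
░░░○◇◇●◇○·
░░░·●○·●○○
░░░○○○○○○·
░░░■○○■◇○●
░░░●○◆●··○
░░░■·■·●○○
░░░○○●●·░░
░░░░░░░░░░
░░░░░░░░░░

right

░░░░░░░░░░
░░○◇◇●◇○·◇
░░·●○·●○○■
░░○○○○○○·●
░░■○○■◇○●○
░░●○○◆··○●
░░■·■·●○○●
░░○○●●·●░░
░░░░░░░░░░
░░░░░░░░░░

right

░░░░░░░░░░
░○◇◇●◇○·◇░
░·●○·●○○■░
░○○○○○○·●░
░■○○■◇○●○░
░●○○●◆·○●░
░■·■·●○○●░
░○○●●·●■░░
░░░░░░░░░░
░░░░░░░░░░

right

░░░░░░░░░░
○◇◇●◇○·◇░░
·●○·●○○■░░
○○○○○○·●░░
■○○■◇○●○░░
●○○●·◆○●░░
■·■·●○○●░░
○○●●·●■■░░
░░░░░░░░░░
░░░░░░░░░░

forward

░░░░░░░░░░
░░░░░░░░░░
○◇◇●◇○·◇░░
·●○·●○○■░░
○○○○○○·●░░
■○○■◇◆●○░░
●○○●··○●░░
■·■·●○○●░░
○○●●·●■■░░
░░░░░░░░░░

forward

░░░░░░░░░░
░░░░░░░░░░
░░░░░░░░░░
○◇◇●◇○·◇░░
·●○·●○○■░░
○○○○○◆·●░░
■○○■◇○●○░░
●○○●··○●░░
■·■·●○○●░░
○○●●·●■■░░

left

░░░░░░░░░░
░░░░░░░░░░
░░░░░░░░░░
░○◇◇●◇○·◇░
░·●○·●○○■░
░○○○○◆○·●░
░■○○■◇○●○░
░●○○●··○●░
░■·■·●○○●░
░○○●●·●■■░

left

░░░░░░░░░░
░░░░░░░░░░
░░░░░░░░░░
░░○◇◇●◇○·◇
░░·●○·●○○■
░░○○○◆○○·●
░░■○○■◇○●○
░░●○○●··○●
░░■·■·●○○●
░░○○●●·●■■

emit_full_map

○◇◇●◇○·◇
·●○·●○○■
○○○◆○○·●
■○○■◇○●○
●○○●··○●
■·■·●○○●
○○●●·●■■

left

░░░░░░░░░░
░░░░░░░░░░
░░░░░░░░░░
░░░○◇◇●◇○·
░░░·●○·●○○
░░░○○◆○○○·
░░░■○○■◇○●
░░░●○○●··○
░░░■·■·●○○
░░░○○●●·●■

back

░░░░░░░░░░
░░░░░░░░░░
░░░○◇◇●◇○·
░░░·●○·●○○
░░░○○○○○○·
░░░■○◆■◇○●
░░░●○○●··○
░░░■·■·●○○
░░░○○●●·●■
░░░░░░░░░░

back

░░░░░░░░░░
░░░○◇◇●◇○·
░░░·●○·●○○
░░░○○○○○○·
░░░■○○■◇○●
░░░●○◆●··○
░░░■·■·●○○
░░░○○●●·●■
░░░░░░░░░░
░░░░░░░░░░

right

░░░░░░░░░░
░░○◇◇●◇○·◇
░░·●○·●○○■
░░○○○○○○·●
░░■○○■◇○●○
░░●○○◆··○●
░░■·■·●○○●
░░○○●●·●■■
░░░░░░░░░░
░░░░░░░░░░

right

░░░░░░░░░░
░○◇◇●◇○·◇░
░·●○·●○○■░
░○○○○○○·●░
░■○○■◇○●○░
░●○○●◆·○●░
░■·■·●○○●░
░○○●●·●■■░
░░░░░░░░░░
░░░░░░░░░░

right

░░░░░░░░░░
○◇◇●◇○·◇░░
·●○·●○○■░░
○○○○○○·●░░
■○○■◇○●○░░
●○○●·◆○●░░
■·■·●○○●░░
○○●●·●■■░░
░░░░░░░░░░
░░░░░░░░░░

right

░░░░░░░░░░
◇◇●◇○·◇░░░
●○·●○○■░░░
○○○○○·●·░░
○○■◇○●○●░░
○○●··◆●○░░
·■·●○○●○░░
○●●·●■■●░░
░░░░░░░░░░
░░░░░░░░░░

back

◇◇●◇○·◇░░░
●○·●○○■░░░
○○○○○·●·░░
○○■◇○●○●░░
○○●··○●○░░
·■·●○◆●○░░
○●●·●■■●░░
░░░◇○●··░░
░░░░░░░░░░
░░░░░░░░░░

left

○◇◇●◇○·◇░░
·●○·●○○■░░
○○○○○○·●·░
■○○■◇○●○●░
●○○●··○●○░
■·■·●◆○●○░
○○●●·●■■●░
░░░○◇○●··░
░░░░░░░░░░
░░░░░░░░░░

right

◇◇●◇○·◇░░░
●○·●○○■░░░
○○○○○·●·░░
○○■◇○●○●░░
○○●··○●○░░
·■·●○◆●○░░
○●●·●■■●░░
░░○◇○●··░░
░░░░░░░░░░
░░░░░░░░░░

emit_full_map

○◇◇●◇○·◇░
·●○·●○○■░
○○○○○○·●·
■○○■◇○●○●
●○○●··○●○
■·■·●○◆●○
○○●●·●■■●
░░░○◇○●··

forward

░░░░░░░░░░
◇◇●◇○·◇░░░
●○·●○○■░░░
○○○○○·●·░░
○○■◇○●○●░░
○○●··◆●○░░
·■·●○○●○░░
○●●·●■■●░░
░░○◇○●··░░
░░░░░░░░░░

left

░░░░░░░░░░
○◇◇●◇○·◇░░
·●○·●○○■░░
○○○○○○·●·░
■○○■◇○●○●░
●○○●·◆○●○░
■·■·●○○●○░
○○●●·●■■●░
░░░○◇○●··░
░░░░░░░░░░

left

░░░░░░░░░░
░○◇◇●◇○·◇░
░·●○·●○○■░
░○○○○○○·●·
░■○○■◇○●○●
░●○○●◆·○●○
░■·■·●○○●○
░○○●●·●■■●
░░░░○◇○●··
░░░░░░░░░░

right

░░░░░░░░░░
○◇◇●◇○·◇░░
·●○·●○○■░░
○○○○○○·●·░
■○○■◇○●○●░
●○○●·◆○●○░
■·■·●○○●○░
○○●●·●■■●░
░░░○◇○●··░
░░░░░░░░░░

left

░░░░░░░░░░
░○◇◇●◇○·◇░
░·●○·●○○■░
░○○○○○○·●·
░■○○■◇○●○●
░●○○●◆·○●○
░■·■·●○○●○
░○○●●·●■■●
░░░░○◇○●··
░░░░░░░░░░

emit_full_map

○◇◇●◇○·◇░
·●○·●○○■░
○○○○○○·●·
■○○■◇○●○●
●○○●◆·○●○
■·■·●○○●○
○○●●·●■■●
░░░○◇○●··


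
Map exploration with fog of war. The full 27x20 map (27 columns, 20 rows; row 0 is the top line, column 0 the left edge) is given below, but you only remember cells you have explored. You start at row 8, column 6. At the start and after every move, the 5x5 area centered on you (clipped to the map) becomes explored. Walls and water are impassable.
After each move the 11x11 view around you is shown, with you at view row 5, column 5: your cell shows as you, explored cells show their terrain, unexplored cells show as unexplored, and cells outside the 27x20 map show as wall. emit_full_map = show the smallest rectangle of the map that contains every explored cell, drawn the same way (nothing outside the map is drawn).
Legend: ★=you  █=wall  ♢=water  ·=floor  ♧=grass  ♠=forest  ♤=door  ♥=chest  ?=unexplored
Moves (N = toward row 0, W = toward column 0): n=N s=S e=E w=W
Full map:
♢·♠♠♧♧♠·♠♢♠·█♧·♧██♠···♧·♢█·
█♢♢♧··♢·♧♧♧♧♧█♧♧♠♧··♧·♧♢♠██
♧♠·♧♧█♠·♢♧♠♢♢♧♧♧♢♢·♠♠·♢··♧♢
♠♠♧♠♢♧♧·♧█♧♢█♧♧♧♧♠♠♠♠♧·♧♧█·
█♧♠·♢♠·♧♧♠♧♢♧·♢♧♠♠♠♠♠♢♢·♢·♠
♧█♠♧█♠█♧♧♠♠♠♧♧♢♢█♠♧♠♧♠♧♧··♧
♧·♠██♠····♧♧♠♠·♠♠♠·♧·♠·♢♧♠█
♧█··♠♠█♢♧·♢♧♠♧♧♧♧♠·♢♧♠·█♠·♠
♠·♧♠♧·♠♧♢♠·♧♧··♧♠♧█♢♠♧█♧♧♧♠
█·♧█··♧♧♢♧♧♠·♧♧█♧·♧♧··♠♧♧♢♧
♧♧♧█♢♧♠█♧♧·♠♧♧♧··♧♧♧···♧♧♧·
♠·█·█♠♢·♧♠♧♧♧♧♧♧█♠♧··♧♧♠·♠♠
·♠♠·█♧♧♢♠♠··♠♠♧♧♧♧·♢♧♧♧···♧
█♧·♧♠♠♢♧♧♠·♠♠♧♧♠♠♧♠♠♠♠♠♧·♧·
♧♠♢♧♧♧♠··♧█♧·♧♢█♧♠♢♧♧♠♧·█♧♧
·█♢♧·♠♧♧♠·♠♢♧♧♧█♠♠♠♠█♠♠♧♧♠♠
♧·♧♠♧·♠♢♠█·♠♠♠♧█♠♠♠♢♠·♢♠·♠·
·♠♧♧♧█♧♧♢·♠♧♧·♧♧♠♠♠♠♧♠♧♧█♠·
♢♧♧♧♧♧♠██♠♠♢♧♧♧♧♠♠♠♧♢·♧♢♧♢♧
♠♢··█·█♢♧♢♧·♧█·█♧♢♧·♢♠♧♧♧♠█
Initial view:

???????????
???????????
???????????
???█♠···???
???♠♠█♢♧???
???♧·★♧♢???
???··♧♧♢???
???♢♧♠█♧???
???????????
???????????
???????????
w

???????????
???????????
???????????
???██♠···??
???·♠♠█♢♧??
???♠♧★♠♧♢??
???█··♧♧♢??
???█♢♧♠█♧??
???????????
???????????
???????????

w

█??????????
█??????????
█??????????
█??♠██♠···?
█??··♠♠█♢♧?
█??♧♠★·♠♧♢?
█??♧█··♧♧♢?
█??♧█♢♧♠█♧?
█??????????
█??????????
█??????????

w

██?????????
██?????????
██?????????
██?·♠██♠···
██?█··♠♠█♢♧
██?·♧★♧·♠♧♢
██?·♧█··♧♧♢
██?♧♧█♢♧♠█♧
██?????????
██?????????
██?????????

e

█??????????
█??????????
█??????????
█?·♠██♠···?
█?█··♠♠█♢♧?
█?·♧♠★·♠♧♢?
█?·♧█··♧♧♢?
█?♧♧█♢♧♠█♧?
█??????????
█??????????
█??????????

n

█??????????
█??????????
█??????????
█??♠♧█♠█???
█?·♠██♠···?
█?█··★♠█♢♧?
█?·♧♠♧·♠♧♢?
█?·♧█··♧♧♢?
█?♧♧█♢♧♠█♧?
█??????????
█??????????

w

██?????????
██?????????
██?????????
██?█♠♧█♠█??
██?·♠██♠···
██?█·★♠♠█♢♧
██?·♧♠♧·♠♧♢
██?·♧█··♧♧♢
██?♧♧█♢♧♠█♧
██?????????
██?????????

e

█??????????
█??????????
█??????????
█?█♠♧█♠█???
█?·♠██♠···?
█?█··★♠█♢♧?
█?·♧♠♧·♠♧♢?
█?·♧█··♧♧♢?
█?♧♧█♢♧♠█♧?
█??????????
█??????????

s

█??????????
█??????????
█?█♠♧█♠█???
█?·♠██♠···?
█?█··♠♠█♢♧?
█?·♧♠★·♠♧♢?
█?·♧█··♧♧♢?
█?♧♧█♢♧♠█♧?
█??????????
█??????????
█??????????

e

???????????
???????????
?█♠♧█♠█????
?·♠██♠···??
?█··♠♠█♢♧??
?·♧♠♧★♠♧♢??
?·♧█··♧♧♢??
?♧♧█♢♧♠█♧??
???????????
???????????
???????????

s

???????????
?█♠♧█♠█????
?·♠██♠···??
?█··♠♠█♢♧??
?·♧♠♧·♠♧♢??
?·♧█·★♧♧♢??
?♧♧█♢♧♠█♧??
???·█♠♢·???
???????????
???????????
???????????

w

█??????????
█?█♠♧█♠█???
█?·♠██♠···?
█?█··♠♠█♢♧?
█?·♧♠♧·♠♧♢?
█?·♧█★·♧♧♢?
█?♧♧█♢♧♠█♧?
█??█·█♠♢·??
█??????????
█??????????
█??????????

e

???????????
?█♠♧█♠█????
?·♠██♠···??
?█··♠♠█♢♧??
?·♧♠♧·♠♧♢??
?·♧█·★♧♧♢??
?♧♧█♢♧♠█♧??
??█·█♠♢·???
???????????
???????????
???????????

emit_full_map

█♠♧█♠█??
·♠██♠···
█··♠♠█♢♧
·♧♠♧·♠♧♢
·♧█·★♧♧♢
♧♧█♢♧♠█♧
?█·█♠♢·?

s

?█♠♧█♠█????
?·♠██♠···??
?█··♠♠█♢♧??
?·♧♠♧·♠♧♢??
?·♧█··♧♧♢??
?♧♧█♢★♠█♧??
??█·█♠♢·???
???·█♧♧♢???
???????????
???????????
???????????

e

█♠♧█♠█?????
·♠██♠···???
█··♠♠█♢♧???
·♧♠♧·♠♧♢???
·♧█··♧♧♢???
♧♧█♢♧★█♧???
?█·█♠♢·♧???
??·█♧♧♢♠???
???????????
???????????
???????????

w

?█♠♧█♠█????
?·♠██♠···??
?█··♠♠█♢♧??
?·♧♠♧·♠♧♢??
?·♧█··♧♧♢??
?♧♧█♢★♠█♧??
??█·█♠♢·♧??
???·█♧♧♢♠??
???????????
???????????
???????????

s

?·♠██♠···??
?█··♠♠█♢♧??
?·♧♠♧·♠♧♢??
?·♧█··♧♧♢??
?♧♧█♢♧♠█♧??
??█·█★♢·♧??
???·█♧♧♢♠??
???♧♠♠♢♧???
???????????
???????????
???????????

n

?█♠♧█♠█????
?·♠██♠···??
?█··♠♠█♢♧??
?·♧♠♧·♠♧♢??
?·♧█··♧♧♢??
?♧♧█♢★♠█♧??
??█·█♠♢·♧??
???·█♧♧♢♠??
???♧♠♠♢♧???
???????????
???????????

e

█♠♧█♠█?????
·♠██♠···???
█··♠♠█♢♧???
·♧♠♧·♠♧♢???
·♧█··♧♧♢???
♧♧█♢♧★█♧???
?█·█♠♢·♧???
??·█♧♧♢♠???
??♧♠♠♢♧????
???????????
???????????

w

?█♠♧█♠█????
?·♠██♠···??
?█··♠♠█♢♧??
?·♧♠♧·♠♧♢??
?·♧█··♧♧♢??
?♧♧█♢★♠█♧??
??█·█♠♢·♧??
???·█♧♧♢♠??
???♧♠♠♢♧???
???????????
???????????

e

█♠♧█♠█?????
·♠██♠···???
█··♠♠█♢♧???
·♧♠♧·♠♧♢???
·♧█··♧♧♢???
♧♧█♢♧★█♧???
?█·█♠♢·♧???
??·█♧♧♢♠???
??♧♠♠♢♧????
???????????
???????????

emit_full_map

█♠♧█♠█??
·♠██♠···
█··♠♠█♢♧
·♧♠♧·♠♧♢
·♧█··♧♧♢
♧♧█♢♧★█♧
?█·█♠♢·♧
??·█♧♧♢♠
??♧♠♠♢♧?

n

???????????
█♠♧█♠█?????
·♠██♠···???
█··♠♠█♢♧???
·♧♠♧·♠♧♢???
·♧█··★♧♢???
♧♧█♢♧♠█♧???
?█·█♠♢·♧???
??·█♧♧♢♠???
??♧♠♠♢♧????
???????????


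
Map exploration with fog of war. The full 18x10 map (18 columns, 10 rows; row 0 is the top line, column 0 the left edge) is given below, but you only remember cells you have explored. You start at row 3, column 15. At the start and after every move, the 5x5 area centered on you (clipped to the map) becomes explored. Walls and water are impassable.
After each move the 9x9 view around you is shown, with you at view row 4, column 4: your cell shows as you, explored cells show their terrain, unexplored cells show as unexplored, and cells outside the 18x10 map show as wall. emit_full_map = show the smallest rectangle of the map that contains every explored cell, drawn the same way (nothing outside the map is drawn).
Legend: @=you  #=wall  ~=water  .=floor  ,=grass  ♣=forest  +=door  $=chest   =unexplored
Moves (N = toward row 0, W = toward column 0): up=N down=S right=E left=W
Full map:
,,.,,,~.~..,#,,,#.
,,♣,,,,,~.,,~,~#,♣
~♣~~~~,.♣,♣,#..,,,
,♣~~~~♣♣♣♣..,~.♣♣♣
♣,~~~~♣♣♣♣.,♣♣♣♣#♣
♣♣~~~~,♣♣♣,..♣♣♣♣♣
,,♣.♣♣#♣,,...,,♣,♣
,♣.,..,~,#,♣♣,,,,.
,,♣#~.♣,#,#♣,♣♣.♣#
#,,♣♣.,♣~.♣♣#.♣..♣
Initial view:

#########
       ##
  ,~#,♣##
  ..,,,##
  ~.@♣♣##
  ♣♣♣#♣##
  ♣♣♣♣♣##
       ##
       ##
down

       ##
  ,~#,♣##
  ..,,,##
  ~.♣♣♣##
  ♣♣@#♣##
  ♣♣♣♣♣##
  ,,♣,♣##
       ##
       ##

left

        #
   ,~#,♣#
  #..,,,#
  ,~.♣♣♣#
  ♣♣@♣#♣#
  .♣♣♣♣♣#
  .,,♣,♣#
        #
        #

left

         
    ,~#,♣
  ,#..,,,
  .,~.♣♣♣
  ,♣@♣♣#♣
  ..♣♣♣♣♣
  ..,,♣,♣
         
         

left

         
     ,~#,
  ♣,#..,,
  ..,~.♣♣
  .,@♣♣♣#
  ,..♣♣♣♣
  ...,,♣,
         
         

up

#########
         
  ,,~,~#,
  ♣,#..,,
  ..@~.♣♣
  .,♣♣♣♣#
  ,..♣♣♣♣
  ...,,♣,
         

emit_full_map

,,~,~#,♣
♣,#..,,,
..@~.♣♣♣
.,♣♣♣♣#♣
,..♣♣♣♣♣
...,,♣,♣

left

#########
         
  .,,~,~#
  ,♣,#..,
  ♣.@,~.♣
  ♣.,♣♣♣♣
  ♣,..♣♣♣
   ...,,♣
         

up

#########
#########
  ..,#,  
  .,,~,~#
  ,♣@#..,
  ♣..,~.♣
  ♣.,♣♣♣♣
  ♣,..♣♣♣
   ...,,♣

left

#########
#########
  ~..,#, 
  ~.,,~,~
  ♣,@,#..
  ♣♣..,~.
  ♣♣.,♣♣♣
   ♣,..♣♣
    ...,,

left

#########
#########
  .~..,#,
  ,~.,,~,
  .♣@♣,#.
  ♣♣♣..,~
  ♣♣♣.,♣♣
    ♣,..♣
     ...,

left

#########
#########
  ~.~..,#
  ,,~.,,~
  ,.@,♣,#
  ♣♣♣♣..,
  ♣♣♣♣.,♣
     ♣,..
      ...

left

#########
#########
  ,~.~..,
  ,,,~.,,
  ~,@♣,♣,
  ~♣♣♣♣..
  ~♣♣♣♣.,
      ♣,.
       ..

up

#########
#########
#########
  ,~.~..,
  ,,@~.,,
  ~,.♣,♣,
  ~♣♣♣♣..
  ~♣♣♣♣.,
      ♣,.

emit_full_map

,~.~..,#,    
,,@~.,,~,~#,♣
~,.♣,♣,#..,,,
~♣♣♣♣..,~.♣♣♣
~♣♣♣♣.,♣♣♣♣#♣
    ♣,..♣♣♣♣♣
     ...,,♣,♣

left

#########
#########
#########
  ,,~.~..
  ,,@,~.,
  ~~,.♣,♣
  ~~♣♣♣♣.
   ~♣♣♣♣.
       ♣,

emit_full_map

,,~.~..,#,    
,,@,~.,,~,~#,♣
~~,.♣,♣,#..,,,
~~♣♣♣♣..,~.♣♣♣
 ~♣♣♣♣.,♣♣♣♣#♣
     ♣,..♣♣♣♣♣
      ...,,♣,♣
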